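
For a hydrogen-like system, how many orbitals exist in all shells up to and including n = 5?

55

Total orbitals = 1² + 2² + 3² + 4² + 5² = 55.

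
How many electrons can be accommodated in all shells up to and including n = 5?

110

Total orbitals = 1² + 2² + 3² + 4² + 5² = 55. Doubling for spin gives 110 electrons.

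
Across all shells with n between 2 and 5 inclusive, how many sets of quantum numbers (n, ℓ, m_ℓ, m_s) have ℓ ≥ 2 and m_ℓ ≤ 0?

44

For each n in the range, tally the orbitals obeying ℓ ≥ 2 and m_ℓ ≤ 0:
n=3 → 3; n=4 → 7; n=5 → 12.
Orbitals: 3 + 7 + 12 = 22. Including both spin states (m_s = ±1/2) gives 2 × 22 = 44 states.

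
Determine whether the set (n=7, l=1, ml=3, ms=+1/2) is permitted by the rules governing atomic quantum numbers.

Invalid

The magnetic quantum number must satisfy −l ≤ ml ≤ l. With l = 1, ml can only be -1, 0, 1, so ml = 3 is forbidden.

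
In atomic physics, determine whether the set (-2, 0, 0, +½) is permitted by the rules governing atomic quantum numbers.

The principal quantum number must be a positive integer (n ≥ 1), but here n = -2.

Not allowed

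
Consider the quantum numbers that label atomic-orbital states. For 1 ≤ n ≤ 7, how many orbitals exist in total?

Total orbitals = 1² + 2² + 3² + 4² + 5² + 6² + 7² = 140.

140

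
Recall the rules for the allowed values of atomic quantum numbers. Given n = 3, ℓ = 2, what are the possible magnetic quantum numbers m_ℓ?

-2, -1, 0, 1, 2

m_ℓ takes every integer from −ℓ to +ℓ. With ℓ = 2 that gives the 5 values -2, -1, 0, 1, 2.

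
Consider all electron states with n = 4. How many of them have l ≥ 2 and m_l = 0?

4

Contributions: l=2 → 1; l=3 → 1.
Orbitals: 1 + 1 = 2. Each orbital carries two spin states, so 2 × 2 = 4 states.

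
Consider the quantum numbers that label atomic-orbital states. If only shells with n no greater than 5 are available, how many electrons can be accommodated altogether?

Total orbitals = 1² + 2² + 3² + 4² + 5² = 55. Doubling for spin gives 110 electrons.

110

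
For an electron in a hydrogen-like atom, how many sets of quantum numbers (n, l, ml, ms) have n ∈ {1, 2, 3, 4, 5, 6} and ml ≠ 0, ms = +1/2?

For each n in the range, tally the orbitals obeying ml ≠ 0:
n=2 → 2; n=3 → 6; n=4 → 12; n=5 → 20; n=6 → 30.
Orbitals: 2 + 6 + 12 + 20 + 30 = 70. With ms fixed to +1/2 there is one state per orbital, so 70 states.

70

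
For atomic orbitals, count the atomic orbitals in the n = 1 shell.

1

The n = 1 shell contains n² = 1² = 1 orbital.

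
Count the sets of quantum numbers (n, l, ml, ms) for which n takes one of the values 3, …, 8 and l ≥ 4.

For each n in the range, tally the orbitals obeying l ≥ 4:
n=5 → 9; n=6 → 20; n=7 → 33; n=8 → 48.
Orbitals: 9 + 20 + 33 + 48 = 110. Including both spin states (ms = ±1/2) gives 2 × 110 = 220 states.

220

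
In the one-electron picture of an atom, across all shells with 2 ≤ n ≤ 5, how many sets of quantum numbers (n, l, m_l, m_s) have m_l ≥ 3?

Work shell by shell — for each n, count the (l, m_l) pairs that satisfy m_l ≥ 3:
n=4 → 1; n=5 → 3.
Orbitals: 1 + 3 = 4. Including both spin states (m_s = ±1/2) gives 2 × 4 = 8 states.

8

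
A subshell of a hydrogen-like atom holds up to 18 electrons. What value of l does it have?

l = 4

2(2l+1) = 18 ⇒ 2l+1 = 9 ⇒ l = 4.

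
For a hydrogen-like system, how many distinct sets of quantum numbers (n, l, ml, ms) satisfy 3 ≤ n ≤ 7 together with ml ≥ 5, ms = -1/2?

4

Per-shell orbital counts meeting the constraint:
n=6 → 1; n=7 → 3.
Orbitals: 1 + 3 = 4. With ms fixed to -1/2 there is one state per orbital, so 4 states.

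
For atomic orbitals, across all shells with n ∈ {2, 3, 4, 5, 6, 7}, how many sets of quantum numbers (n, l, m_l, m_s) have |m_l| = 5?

12

Work shell by shell — for each n, count the (l, m_l) pairs that satisfy |m_l| = 5:
n=6 → 2; n=7 → 4.
Orbitals: 2 + 4 = 6. Including both spin states (m_s = ±1/2) gives 2 × 6 = 12 states.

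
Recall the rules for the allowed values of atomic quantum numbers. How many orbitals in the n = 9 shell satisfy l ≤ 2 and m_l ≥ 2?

The (l, m_l) pairs meeting l ≤ 2 and m_l ≥ 2 give: l=2 → 1.
Total orbitals: 1.

1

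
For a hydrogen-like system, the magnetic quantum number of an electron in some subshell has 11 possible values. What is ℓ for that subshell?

ℓ = 5

m_ℓ ranges over 2ℓ+1 integers, so 2ℓ+1 = 11 ⇒ ℓ = 5.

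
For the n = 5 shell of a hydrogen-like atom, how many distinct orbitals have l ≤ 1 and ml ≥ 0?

3

Go through l = 0, …, 4 (the values permitted for n = 5).
Orbitals with l ≤ 1 and ml ≥ 0, by l: l=0 → 1; l=1 → 2.
Total orbitals: 1 + 2 = 3.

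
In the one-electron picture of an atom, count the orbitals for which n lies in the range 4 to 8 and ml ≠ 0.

160

Treat each shell separately and count matching orbitals:
n=4 → 12; n=5 → 20; n=6 → 30; n=7 → 42; n=8 → 56.
Total orbitals: 12 + 20 + 30 + 42 + 56 = 160.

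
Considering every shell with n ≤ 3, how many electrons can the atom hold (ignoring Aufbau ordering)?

28

Total orbitals = 1² + 2² + 3² = 14. Doubling for spin gives 28 electrons.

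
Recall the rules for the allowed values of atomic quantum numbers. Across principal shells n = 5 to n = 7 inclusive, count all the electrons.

Shell n has n² orbitals: 5²=25 + 6²=36 + 7²=49 = 110 orbitals.
Two spin states per orbital: 2 × 110 = 220 electrons.

220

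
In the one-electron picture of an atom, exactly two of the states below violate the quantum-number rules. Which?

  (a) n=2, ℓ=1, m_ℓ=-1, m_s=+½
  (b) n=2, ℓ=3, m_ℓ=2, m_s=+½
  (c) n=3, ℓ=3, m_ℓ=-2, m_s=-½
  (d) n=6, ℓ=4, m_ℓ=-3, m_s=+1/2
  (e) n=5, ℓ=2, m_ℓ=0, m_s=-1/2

(b) has ℓ = 3 ≥ n = 2, violating 0 ≤ ℓ ≤ n−1.
(c) has ℓ = 3 ≥ n = 3, violating 0 ≤ ℓ ≤ n−1.
The remaining sets (a), (d), (e) satisfy all four rules.

(b) and (c)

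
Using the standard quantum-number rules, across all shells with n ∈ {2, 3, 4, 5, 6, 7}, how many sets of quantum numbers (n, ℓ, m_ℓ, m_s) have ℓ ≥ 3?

Go shell by shell, enumerating (ℓ, m_ℓ) with ℓ ≥ 3:
n=4 → 7; n=5 → 16; n=6 → 27; n=7 → 40.
Orbitals: 7 + 16 + 27 + 40 = 90. Including both spin states (m_s = ±1/2) gives 2 × 90 = 180 states.

180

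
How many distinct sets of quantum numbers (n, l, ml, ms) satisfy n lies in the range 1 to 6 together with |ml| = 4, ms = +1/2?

6

Count contributing orbitals for each principal shell:
n=5 → 2; n=6 → 4.
Orbitals: 2 + 4 = 6. With ms fixed to +1/2 there is one state per orbital, so 6 states.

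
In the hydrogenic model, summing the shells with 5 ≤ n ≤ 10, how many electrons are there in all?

Shell n has n² orbitals: 5²=25 + 6²=36 + 7²=49 + 8²=64 + 9²=81 + 10²=100 = 355 orbitals.
Two spin states per orbital: 2 × 355 = 710 electrons.

710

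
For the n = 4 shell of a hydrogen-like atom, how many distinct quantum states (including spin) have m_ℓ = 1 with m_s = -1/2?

3

With n = 4 the allowed ℓ are 0, 1, …, 3.
Orbitals with m_ℓ = 1, by ℓ: ℓ=1 → 1; ℓ=2 → 1; ℓ=3 → 1.
Orbitals: 1 + 1 + 1 = 3. With m_s fixed to a single value there is one state per orbital, giving 3 states.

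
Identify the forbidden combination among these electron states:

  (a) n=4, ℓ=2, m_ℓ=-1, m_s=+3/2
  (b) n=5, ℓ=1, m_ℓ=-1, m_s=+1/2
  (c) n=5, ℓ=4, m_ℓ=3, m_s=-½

(a)

(a) has m_s = +3/2, but an electron's spin must be ±1/2.
The remaining sets (b), (c) satisfy all four rules.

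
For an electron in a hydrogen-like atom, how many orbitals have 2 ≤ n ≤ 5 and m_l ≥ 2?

Per-shell orbital counts meeting the constraint:
n=3 → 1; n=4 → 3; n=5 → 6.
Total orbitals: 1 + 3 + 6 = 10.

10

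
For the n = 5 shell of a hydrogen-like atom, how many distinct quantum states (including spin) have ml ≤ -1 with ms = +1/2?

10

Contributions: l=1 → 1; l=2 → 2; l=3 → 3; l=4 → 4.
Orbitals: 1 + 2 + 3 + 4 = 10. With ms fixed to a single value there is one state per orbital, giving 10 states.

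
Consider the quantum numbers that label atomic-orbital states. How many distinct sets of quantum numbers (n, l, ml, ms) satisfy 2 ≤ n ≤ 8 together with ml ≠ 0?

For each n in the range, tally the orbitals obeying ml ≠ 0:
n=2 → 2; n=3 → 6; n=4 → 12; n=5 → 20; n=6 → 30; n=7 → 42; n=8 → 56.
Orbitals: 2 + 6 + 12 + 20 + 30 + 42 + 56 = 168. Including both spin states (ms = ±1/2) gives 2 × 168 = 336 states.

336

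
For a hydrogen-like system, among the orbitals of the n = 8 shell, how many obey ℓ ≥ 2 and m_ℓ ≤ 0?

For n = 8, ℓ ranges over 0 … 7.
The (ℓ, m_ℓ) pairs meeting ℓ ≥ 2 and m_ℓ ≤ 0 give: ℓ=2 → 3; ℓ=3 → 4; ℓ=4 → 5; ℓ=5 → 6; ℓ=6 → 7; ℓ=7 → 8.
Total orbitals: 3 + 4 + 5 + 6 + 7 + 8 = 33.

33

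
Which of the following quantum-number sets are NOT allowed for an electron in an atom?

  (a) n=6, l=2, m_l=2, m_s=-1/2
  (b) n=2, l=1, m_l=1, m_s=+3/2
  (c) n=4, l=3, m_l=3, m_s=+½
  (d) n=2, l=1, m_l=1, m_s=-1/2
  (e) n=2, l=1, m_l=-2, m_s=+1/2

(b) has m_s = +3/2, but an electron's spin must be ±1/2.
(e) has |m_l| = 2 > l = 1, violating −l ≤ m_l ≤ l.
The remaining sets (a), (c), (d) satisfy all four rules.

(b) and (e)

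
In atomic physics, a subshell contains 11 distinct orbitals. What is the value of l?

l = 5

2l+1 = 11 gives l = 5.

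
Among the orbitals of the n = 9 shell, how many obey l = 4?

For n = 9, l ranges over 0 … 8.
Per l-value: l=4 → 9.
Total orbitals: 9.

9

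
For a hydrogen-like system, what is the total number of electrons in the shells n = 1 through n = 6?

182

Shell n has n² orbitals: 1²=1 + 2²=4 + 3²=9 + 4²=16 + 5²=25 + 6²=36 = 91 orbitals.
Two spin states per orbital: 2 × 91 = 182 electrons.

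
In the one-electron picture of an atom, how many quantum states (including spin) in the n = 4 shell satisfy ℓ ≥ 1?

30

With n = 4 the allowed ℓ are 0, 1, …, 3.
Orbitals with ℓ ≥ 1, by ℓ: ℓ=1 → 3; ℓ=2 → 5; ℓ=3 → 7.
Orbitals: 3 + 5 + 7 = 15. Each orbital carries two spin states, so 15 × 2 = 30 states.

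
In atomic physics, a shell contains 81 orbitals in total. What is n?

n² = 81 ⇒ n = 9.

n = 9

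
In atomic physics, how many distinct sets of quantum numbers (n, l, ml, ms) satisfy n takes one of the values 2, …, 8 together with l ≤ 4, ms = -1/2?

Work shell by shell — for each n, count the (l, ml) pairs that satisfy l ≤ 4:
n=2 → 4; n=3 → 9; n=4 → 16; n=5 → 25; n=6 → 25; n=7 → 25; n=8 → 25.
Orbitals: 4 + 9 + 16 + 25 + 25 + 25 + 25 = 129. With ms fixed to -1/2 there is one state per orbital, so 129 states.

129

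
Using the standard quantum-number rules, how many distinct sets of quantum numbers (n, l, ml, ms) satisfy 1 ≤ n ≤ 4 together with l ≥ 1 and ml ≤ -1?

Treat each shell separately and count matching orbitals:
n=2 → 1; n=3 → 3; n=4 → 6.
Orbitals: 1 + 3 + 6 = 10. Including both spin states (ms = ±1/2) gives 2 × 10 = 20 states.

20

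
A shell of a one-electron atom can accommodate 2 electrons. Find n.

n = 1

2n² = 2 ⇒ n² = 1 ⇒ n = 1.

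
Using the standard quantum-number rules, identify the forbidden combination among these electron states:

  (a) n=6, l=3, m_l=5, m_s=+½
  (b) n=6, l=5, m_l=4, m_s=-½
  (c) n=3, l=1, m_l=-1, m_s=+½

(a) has |m_l| = 5 > l = 3, violating −l ≤ m_l ≤ l.
The remaining sets (b), (c) satisfy all four rules.

(a)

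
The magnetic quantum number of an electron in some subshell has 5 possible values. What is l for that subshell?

l = 2 (d)

m_l ranges over 2l+1 integers, so 2l+1 = 5 ⇒ l = 2.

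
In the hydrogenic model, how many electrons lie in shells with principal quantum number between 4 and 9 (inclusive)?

542

Shell n has n² orbitals: 4²=16 + 5²=25 + 6²=36 + 7²=49 + 8²=64 + 9²=81 = 271 orbitals.
Two spin states per orbital: 2 × 271 = 542 electrons.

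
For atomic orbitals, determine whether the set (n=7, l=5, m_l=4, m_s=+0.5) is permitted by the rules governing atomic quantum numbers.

n = 7 is a positive integer. l = 5 satisfies 0 ≤ l ≤ n−1 = 6. m_l = 4 lies in the range −l … +l (here −5 … 5). m_s = +1/2 is one of ±1/2.
All four constraints are satisfied.

Valid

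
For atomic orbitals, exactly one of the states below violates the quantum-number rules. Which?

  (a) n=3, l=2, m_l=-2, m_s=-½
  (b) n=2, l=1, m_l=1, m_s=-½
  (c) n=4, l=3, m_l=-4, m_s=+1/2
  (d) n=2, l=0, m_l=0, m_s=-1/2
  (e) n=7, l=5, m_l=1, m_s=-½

(c)

(c) has |m_l| = 4 > l = 3, violating −l ≤ m_l ≤ l.
The remaining sets (a), (b), (d), (e) satisfy all four rules.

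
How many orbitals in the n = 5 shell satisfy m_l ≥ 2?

Go through l = 0, …, 4 (the values permitted for n = 5).
Contributions: l=2 → 1; l=3 → 2; l=4 → 3.
Total orbitals: 1 + 2 + 3 = 6.

6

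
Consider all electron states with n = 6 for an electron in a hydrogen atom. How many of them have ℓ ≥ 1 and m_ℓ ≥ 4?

The n = 6 shell has ℓ = 0 through 5; check each.
Contributions: ℓ=4 → 1; ℓ=5 → 2.
Orbitals: 1 + 2 = 3. Each orbital carries two spin states, so 3 × 2 = 6 states.

6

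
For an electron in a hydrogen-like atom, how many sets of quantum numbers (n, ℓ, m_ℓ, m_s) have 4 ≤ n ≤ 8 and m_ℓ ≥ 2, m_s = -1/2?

Count contributing orbitals for each principal shell:
n=4 → 3; n=5 → 6; n=6 → 10; n=7 → 15; n=8 → 21.
Orbitals: 3 + 6 + 10 + 15 + 21 = 55. With m_s fixed to -1/2 there is one state per orbital, so 55 states.

55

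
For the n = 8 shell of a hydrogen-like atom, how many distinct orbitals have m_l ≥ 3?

For n = 8, l ranges over 0 … 7.
Per l-value: l=3 → 1; l=4 → 2; l=5 → 3; l=6 → 4; l=7 → 5.
Total orbitals: 1 + 2 + 3 + 4 + 5 = 15.

15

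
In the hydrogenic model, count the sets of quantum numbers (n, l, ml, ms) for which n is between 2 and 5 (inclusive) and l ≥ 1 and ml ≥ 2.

20

Work shell by shell — for each n, count the (l, ml) pairs that satisfy l ≥ 1 and ml ≥ 2:
n=3 → 1; n=4 → 3; n=5 → 6.
Orbitals: 1 + 3 + 6 = 10. Including both spin states (ms = ±1/2) gives 2 × 10 = 20 states.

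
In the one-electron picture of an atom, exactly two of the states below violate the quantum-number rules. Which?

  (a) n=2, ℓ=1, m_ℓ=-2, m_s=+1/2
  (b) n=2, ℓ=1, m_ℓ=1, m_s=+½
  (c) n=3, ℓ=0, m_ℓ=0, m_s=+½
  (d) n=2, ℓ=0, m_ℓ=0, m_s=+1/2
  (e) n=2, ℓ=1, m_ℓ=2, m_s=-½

(a) and (e)

(a) has |m_ℓ| = 2 > ℓ = 1, violating −ℓ ≤ m_ℓ ≤ ℓ.
(e) has |m_ℓ| = 2 > ℓ = 1, violating −ℓ ≤ m_ℓ ≤ ℓ.
The remaining sets (b), (c), (d) satisfy all four rules.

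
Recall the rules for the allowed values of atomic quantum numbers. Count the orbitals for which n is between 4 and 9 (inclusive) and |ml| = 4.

Per-shell orbital counts meeting the constraint:
n=5 → 2; n=6 → 4; n=7 → 6; n=8 → 8; n=9 → 10.
Total orbitals: 2 + 4 + 6 + 8 + 10 = 30.

30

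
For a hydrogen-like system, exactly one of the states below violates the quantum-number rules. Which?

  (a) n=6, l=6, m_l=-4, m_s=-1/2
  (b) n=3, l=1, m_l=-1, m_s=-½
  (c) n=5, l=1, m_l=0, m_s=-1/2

(a)

(a) has l = 6 ≥ n = 6, violating 0 ≤ l ≤ n−1.
The remaining sets (b), (c) satisfy all four rules.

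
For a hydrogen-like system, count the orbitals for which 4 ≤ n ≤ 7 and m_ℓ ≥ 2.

Per-shell orbital counts meeting the constraint:
n=4 → 3; n=5 → 6; n=6 → 10; n=7 → 15.
Total orbitals: 3 + 6 + 10 + 15 = 34.

34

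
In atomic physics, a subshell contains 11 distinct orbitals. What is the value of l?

2l+1 = 11 gives l = 5.

l = 5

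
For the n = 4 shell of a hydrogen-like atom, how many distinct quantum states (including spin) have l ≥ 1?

Orbitals with l ≥ 1, by l: l=1 → 3; l=2 → 5; l=3 → 7.
Orbitals: 3 + 5 + 7 = 15. Each orbital carries two spin states, so 15 × 2 = 30 states.

30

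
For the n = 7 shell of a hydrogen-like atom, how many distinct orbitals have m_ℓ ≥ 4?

Go through ℓ = 0, …, 6 (the values permitted for n = 7).
Per ℓ-value: ℓ=4 → 1; ℓ=5 → 2; ℓ=6 → 3.
Total orbitals: 1 + 2 + 3 = 6.

6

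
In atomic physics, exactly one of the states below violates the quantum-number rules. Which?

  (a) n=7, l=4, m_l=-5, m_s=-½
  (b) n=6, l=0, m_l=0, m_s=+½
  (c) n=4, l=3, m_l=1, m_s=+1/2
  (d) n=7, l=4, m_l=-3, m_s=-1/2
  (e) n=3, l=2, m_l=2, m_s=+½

(a)

(a) has |m_l| = 5 > l = 4, violating −l ≤ m_l ≤ l.
The remaining sets (b), (c), (d), (e) satisfy all four rules.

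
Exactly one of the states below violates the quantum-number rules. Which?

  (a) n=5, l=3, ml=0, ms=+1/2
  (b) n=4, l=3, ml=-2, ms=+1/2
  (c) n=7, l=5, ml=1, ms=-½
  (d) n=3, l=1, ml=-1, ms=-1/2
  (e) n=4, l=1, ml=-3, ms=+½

(e) has |ml| = 3 > l = 1, violating −l ≤ ml ≤ l.
The remaining sets (a), (b), (c), (d) satisfy all four rules.

(e)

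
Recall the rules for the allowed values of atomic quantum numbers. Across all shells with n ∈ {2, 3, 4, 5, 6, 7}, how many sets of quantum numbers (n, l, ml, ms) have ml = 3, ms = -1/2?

Go shell by shell, enumerating (l, ml) with ml = 3:
n=4 → 1; n=5 → 2; n=6 → 3; n=7 → 4.
Orbitals: 1 + 2 + 3 + 4 = 10. With ms fixed to -1/2 there is one state per orbital, so 10 states.

10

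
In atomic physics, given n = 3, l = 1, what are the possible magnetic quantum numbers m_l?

m_l takes every integer from −l to +l. With l = 1 that gives the 3 values -1, 0, 1.

-1, 0, 1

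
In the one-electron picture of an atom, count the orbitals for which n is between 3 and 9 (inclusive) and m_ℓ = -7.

3

For each n in the range, tally the orbitals obeying m_ℓ = -7:
n=8 → 1; n=9 → 2.
Total orbitals: 1 + 2 = 3.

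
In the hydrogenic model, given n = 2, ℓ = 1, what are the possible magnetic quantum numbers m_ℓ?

m_ℓ takes every integer from −ℓ to +ℓ. With ℓ = 1 that gives the 3 values -1, 0, 1.

-1, 0, 1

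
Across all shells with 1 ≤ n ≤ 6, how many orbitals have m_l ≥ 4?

Count contributing orbitals for each principal shell:
n=5 → 1; n=6 → 3.
Total orbitals: 1 + 3 = 4.

4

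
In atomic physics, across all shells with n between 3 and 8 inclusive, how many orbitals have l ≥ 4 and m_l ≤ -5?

10

Go shell by shell, enumerating (l, m_l) with l ≥ 4 and m_l ≤ -5:
n=6 → 1; n=7 → 3; n=8 → 6.
Total orbitals: 1 + 3 + 6 = 10.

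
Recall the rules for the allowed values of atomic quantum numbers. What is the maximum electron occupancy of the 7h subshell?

A subshell with l = 5 has 2l+1 = 11 orbitals, each holding 2 electrons (spin ±1/2), so 11 × 2 = 22.

22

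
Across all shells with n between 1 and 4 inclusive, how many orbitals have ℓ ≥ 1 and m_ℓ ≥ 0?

16

Count contributing orbitals for each principal shell:
n=2 → 2; n=3 → 5; n=4 → 9.
Total orbitals: 2 + 5 + 9 = 16.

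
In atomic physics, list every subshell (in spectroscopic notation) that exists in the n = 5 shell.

For n = 5, ℓ runs from 0 to 4. In spectroscopic notation ℓ = 0,1,2,… ↔ s,p,d,f,g,h,i, so the subshells are 5s, 5p, 5d, 5f, 5g.

5s, 5p, 5d, 5f, 5g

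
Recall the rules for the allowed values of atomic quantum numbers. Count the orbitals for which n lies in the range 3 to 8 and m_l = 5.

Count contributing orbitals for each principal shell:
n=6 → 1; n=7 → 2; n=8 → 3.
Total orbitals: 1 + 2 + 3 = 6.

6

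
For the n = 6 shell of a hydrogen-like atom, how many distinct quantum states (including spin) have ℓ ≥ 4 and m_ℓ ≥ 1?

18

For n = 6, ℓ ranges over 0 … 5.
Per ℓ-value: ℓ=4 → 4; ℓ=5 → 5.
Orbitals: 4 + 5 = 9. Each orbital carries two spin states, so 9 × 2 = 18 states.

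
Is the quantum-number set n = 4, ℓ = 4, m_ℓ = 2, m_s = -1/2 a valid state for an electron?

The orbital quantum number must satisfy 0 ≤ ℓ ≤ n−1. With n = 4 the allowed ℓ values are 0, 1, 2, 3, so ℓ = 4 is out of range.

Not allowed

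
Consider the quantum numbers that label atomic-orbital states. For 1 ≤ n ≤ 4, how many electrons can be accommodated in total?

60

Total orbitals = 1² + 2² + 3² + 4² = 30. Doubling for spin gives 60 electrons.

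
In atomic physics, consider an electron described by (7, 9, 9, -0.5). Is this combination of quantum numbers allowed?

Invalid

The orbital quantum number must satisfy 0 ≤ l ≤ n−1. With n = 7 the allowed l values are 0, 1, 2, 3, 4, 5, 6, so l = 9 is out of range.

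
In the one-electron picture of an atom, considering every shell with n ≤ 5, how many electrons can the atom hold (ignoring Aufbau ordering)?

Total orbitals = 1² + 2² + 3² + 4² + 5² = 55. Doubling for spin gives 110 electrons.

110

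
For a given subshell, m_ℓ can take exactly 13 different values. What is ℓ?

ℓ = 6

m_ℓ ranges over 2ℓ+1 integers, so 2ℓ+1 = 13 ⇒ ℓ = 6.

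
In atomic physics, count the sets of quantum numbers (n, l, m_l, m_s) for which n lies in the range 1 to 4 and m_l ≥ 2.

Go shell by shell, enumerating (l, m_l) with m_l ≥ 2:
n=3 → 1; n=4 → 3.
Orbitals: 1 + 3 = 4. Including both spin states (m_s = ±1/2) gives 2 × 4 = 8 states.

8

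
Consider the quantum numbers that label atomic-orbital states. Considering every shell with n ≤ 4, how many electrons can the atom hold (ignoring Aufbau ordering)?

Total orbitals = 1² + 2² + 3² + 4² = 30. Doubling for spin gives 60 electrons.

60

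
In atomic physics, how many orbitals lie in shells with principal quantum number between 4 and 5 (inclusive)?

41

Shell n has n² orbitals: 4²=16 + 5²=25 = 41 orbitals.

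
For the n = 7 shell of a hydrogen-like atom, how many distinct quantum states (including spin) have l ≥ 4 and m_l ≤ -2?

24

The (l, m_l) pairs meeting l ≥ 4 and m_l ≤ -2 give: l=4 → 3; l=5 → 4; l=6 → 5.
Orbitals: 3 + 4 + 5 = 12. Each orbital carries two spin states, so 12 × 2 = 24 states.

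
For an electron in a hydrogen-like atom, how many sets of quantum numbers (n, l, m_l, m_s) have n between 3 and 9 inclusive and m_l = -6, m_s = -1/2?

For each n in the range, tally the orbitals obeying m_l = -6:
n=7 → 1; n=8 → 2; n=9 → 3.
Orbitals: 1 + 2 + 3 = 6. With m_s fixed to -1/2 there is one state per orbital, so 6 states.

6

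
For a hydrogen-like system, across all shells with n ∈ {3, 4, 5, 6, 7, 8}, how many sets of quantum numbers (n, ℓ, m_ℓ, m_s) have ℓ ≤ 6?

368

Go shell by shell, enumerating (ℓ, m_ℓ) with ℓ ≤ 6:
n=3 → 9; n=4 → 16; n=5 → 25; n=6 → 36; n=7 → 49; n=8 → 49.
Orbitals: 9 + 16 + 25 + 36 + 49 + 49 = 184. Including both spin states (m_s = ±1/2) gives 2 × 184 = 368 states.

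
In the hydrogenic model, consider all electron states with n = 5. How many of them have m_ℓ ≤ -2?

12

The n = 5 shell has ℓ = 0 through 4; check each.
Per ℓ-value: ℓ=2 → 1; ℓ=3 → 2; ℓ=4 → 3.
Orbitals: 1 + 2 + 3 = 6. Each orbital carries two spin states, so 6 × 2 = 12 states.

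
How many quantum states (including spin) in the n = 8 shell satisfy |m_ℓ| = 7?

4

The n = 8 shell has ℓ = 0 through 7; check each.
Contributions: ℓ=7 → 2.
Orbitals: 2. Each orbital carries two spin states, so 2 × 2 = 4 states.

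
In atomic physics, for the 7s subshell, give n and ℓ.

The leading integer gives n = 7; the letter 's' means ℓ = 0.

n = 7, ℓ = 0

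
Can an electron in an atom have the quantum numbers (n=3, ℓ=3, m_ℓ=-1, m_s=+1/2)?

Invalid

The orbital quantum number must satisfy 0 ≤ ℓ ≤ n−1. With n = 3 the allowed ℓ values are 0, 1, 2, so ℓ = 3 is out of range.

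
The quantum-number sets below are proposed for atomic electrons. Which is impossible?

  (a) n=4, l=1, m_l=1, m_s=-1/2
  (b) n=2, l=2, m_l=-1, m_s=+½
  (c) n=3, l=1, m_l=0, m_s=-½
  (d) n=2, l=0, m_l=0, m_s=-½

(b) has l = 2 ≥ n = 2, violating 0 ≤ l ≤ n−1.
The remaining sets (a), (c), (d) satisfy all four rules.

(b)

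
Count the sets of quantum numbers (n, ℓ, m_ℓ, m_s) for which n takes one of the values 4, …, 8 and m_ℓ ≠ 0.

Treat each shell separately and count matching orbitals:
n=4 → 12; n=5 → 20; n=6 → 30; n=7 → 42; n=8 → 56.
Orbitals: 12 + 20 + 30 + 42 + 56 = 160. Including both spin states (m_s = ±1/2) gives 2 × 160 = 320 states.

320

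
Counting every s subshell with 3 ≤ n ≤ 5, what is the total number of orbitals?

3

An s subshell (ℓ = 0) exists for every n ≥ 1, so shells n = 3, 4, 5 each contribute one — 3 subshells.
Since each s subshell has 2·0+1 = 1 orbital, the total is 3 × 1 = 3.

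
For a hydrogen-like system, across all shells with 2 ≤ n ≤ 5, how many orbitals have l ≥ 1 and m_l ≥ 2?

For each n in the range, tally the orbitals obeying l ≥ 1 and m_l ≥ 2:
n=3 → 1; n=4 → 3; n=5 → 6.
Total orbitals: 1 + 3 + 6 = 10.

10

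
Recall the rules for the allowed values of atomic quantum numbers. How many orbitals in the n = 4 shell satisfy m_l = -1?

Go through l = 0, …, 3 (the values permitted for n = 4).
Contributions: l=1 → 1; l=2 → 1; l=3 → 1.
Total orbitals: 1 + 1 + 1 = 3.

3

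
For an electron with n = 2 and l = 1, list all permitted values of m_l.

-1, 0, 1

m_l takes every integer from −l to +l. With l = 1 that gives the 3 values -1, 0, 1.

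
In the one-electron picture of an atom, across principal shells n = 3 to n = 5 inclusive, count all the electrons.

Shell n has n² orbitals: 3²=9 + 4²=16 + 5²=25 = 50 orbitals.
Two spin states per orbital: 2 × 50 = 100 electrons.

100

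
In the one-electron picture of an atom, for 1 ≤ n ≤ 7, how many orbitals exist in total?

140

Total orbitals = 1² + 2² + 3² + 4² + 5² + 6² + 7² = 140.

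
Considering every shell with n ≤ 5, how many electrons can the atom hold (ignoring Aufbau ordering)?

110

Total orbitals = 1² + 2² + 3² + 4² + 5² = 55. Doubling for spin gives 110 electrons.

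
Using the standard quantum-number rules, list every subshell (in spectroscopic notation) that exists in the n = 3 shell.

3s, 3p, 3d

For n = 3, ℓ runs from 0 to 2. In spectroscopic notation ℓ = 0,1,2,… ↔ s,p,d,f,g,h,i, so the subshells are 3s, 3p, 3d.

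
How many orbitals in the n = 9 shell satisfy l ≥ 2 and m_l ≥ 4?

15

Contributions: l=4 → 1; l=5 → 2; l=6 → 3; l=7 → 4; l=8 → 5.
Total orbitals: 1 + 2 + 3 + 4 + 5 = 15.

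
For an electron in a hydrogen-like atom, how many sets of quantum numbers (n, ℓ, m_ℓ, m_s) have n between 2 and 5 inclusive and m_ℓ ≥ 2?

Count contributing orbitals for each principal shell:
n=3 → 1; n=4 → 3; n=5 → 6.
Orbitals: 1 + 3 + 6 = 10. Including both spin states (m_s = ±1/2) gives 2 × 10 = 20 states.

20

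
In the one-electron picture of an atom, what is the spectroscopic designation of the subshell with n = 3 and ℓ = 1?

ℓ = 1 corresponds to the letter 'p', so the subshell is 3p.

3p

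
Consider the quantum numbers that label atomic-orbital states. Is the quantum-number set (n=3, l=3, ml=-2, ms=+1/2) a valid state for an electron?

The orbital quantum number must satisfy 0 ≤ l ≤ n−1. With n = 3 the allowed l values are 0, 1, 2, so l = 3 is out of range.

Invalid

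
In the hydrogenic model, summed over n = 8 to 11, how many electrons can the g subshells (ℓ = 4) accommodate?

72

A g subshell (ℓ = 4) exists for every n ≥ 5, so shells n = 8, 9, 10, 11 each contribute one — 4 subshells.
Since each g subshell holds 2(2·4+1) = 18 electrons, the total is 4 × 18 = 72.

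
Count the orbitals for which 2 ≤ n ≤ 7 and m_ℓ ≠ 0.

112

Treat each shell separately and count matching orbitals:
n=2 → 2; n=3 → 6; n=4 → 12; n=5 → 20; n=6 → 30; n=7 → 42.
Total orbitals: 2 + 6 + 12 + 20 + 30 + 42 = 112.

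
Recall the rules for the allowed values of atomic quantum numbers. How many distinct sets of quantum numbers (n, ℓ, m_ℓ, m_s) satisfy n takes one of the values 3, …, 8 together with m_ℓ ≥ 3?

70

Count contributing orbitals for each principal shell:
n=4 → 1; n=5 → 3; n=6 → 6; n=7 → 10; n=8 → 15.
Orbitals: 1 + 3 + 6 + 10 + 15 = 35. Including both spin states (m_s = ±1/2) gives 2 × 35 = 70 states.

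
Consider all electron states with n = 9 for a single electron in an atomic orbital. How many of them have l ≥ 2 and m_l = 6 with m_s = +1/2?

The n = 9 shell has l = 0 through 8; check each.
Per l-value: l=6 → 1; l=7 → 1; l=8 → 1.
Orbitals: 1 + 1 + 1 = 3. With m_s fixed to a single value there is one state per orbital, giving 3 states.

3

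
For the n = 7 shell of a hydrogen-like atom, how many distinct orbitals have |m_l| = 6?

2

Go through l = 0, …, 6 (the values permitted for n = 7).
Per l-value: l=6 → 2.
Total orbitals: 2.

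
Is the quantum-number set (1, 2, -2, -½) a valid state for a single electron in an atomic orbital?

The orbital quantum number must satisfy 0 ≤ ℓ ≤ n−1. With n = 1 the allowed ℓ values are 0, so ℓ = 2 is out of range.

No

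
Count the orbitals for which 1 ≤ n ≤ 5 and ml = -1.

Go shell by shell, enumerating (l, ml) with ml = -1:
n=2 → 1; n=3 → 2; n=4 → 3; n=5 → 4.
Total orbitals: 1 + 2 + 3 + 4 = 10.

10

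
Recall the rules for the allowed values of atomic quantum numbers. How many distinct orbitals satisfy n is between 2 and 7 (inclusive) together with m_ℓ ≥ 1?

For each n in the range, tally the orbitals obeying m_ℓ ≥ 1:
n=2 → 1; n=3 → 3; n=4 → 6; n=5 → 10; n=6 → 15; n=7 → 21.
Total orbitals: 1 + 3 + 6 + 10 + 15 + 21 = 56.

56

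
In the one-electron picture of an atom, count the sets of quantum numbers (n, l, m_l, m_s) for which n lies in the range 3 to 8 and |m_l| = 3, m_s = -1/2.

30

Go shell by shell, enumerating (l, m_l) with |m_l| = 3:
n=4 → 2; n=5 → 4; n=6 → 6; n=7 → 8; n=8 → 10.
Orbitals: 2 + 4 + 6 + 8 + 10 = 30. With m_s fixed to -1/2 there is one state per orbital, so 30 states.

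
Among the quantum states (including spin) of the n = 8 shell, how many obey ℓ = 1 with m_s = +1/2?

3

For n = 8, ℓ ranges over 0 … 7.
Per ℓ-value: ℓ=1 → 3.
Orbitals: 3. With m_s fixed to a single value there is one state per orbital, giving 3 states.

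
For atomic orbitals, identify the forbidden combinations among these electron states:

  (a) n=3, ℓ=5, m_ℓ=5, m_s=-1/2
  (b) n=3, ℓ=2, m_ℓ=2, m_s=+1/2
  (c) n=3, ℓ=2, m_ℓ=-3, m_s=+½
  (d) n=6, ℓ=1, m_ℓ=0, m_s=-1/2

(a) has ℓ = 5 ≥ n = 3, violating 0 ≤ ℓ ≤ n−1.
(c) has |m_ℓ| = 3 > ℓ = 2, violating −ℓ ≤ m_ℓ ≤ ℓ.
The remaining sets (b), (d) satisfy all four rules.

(a) and (c)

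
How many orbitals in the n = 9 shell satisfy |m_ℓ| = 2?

With n = 9 the allowed ℓ are 0, 1, …, 8.
Orbitals with |m_ℓ| = 2, by ℓ: ℓ=2 → 2; ℓ=3 → 2; ℓ=4 → 2; ℓ=5 → 2; ℓ=6 → 2; ℓ=7 → 2; ℓ=8 → 2.
Total orbitals: 2 + 2 + 2 + 2 + 2 + 2 + 2 = 14.

14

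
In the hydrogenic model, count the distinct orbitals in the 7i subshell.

A subshell has 2l+1 orbitals; with l = 6, that's 13.

13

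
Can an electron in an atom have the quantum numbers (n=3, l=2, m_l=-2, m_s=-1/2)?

Allowed

n = 3 is a positive integer. l = 2 satisfies 0 ≤ l ≤ n−1 = 2. m_l = -2 lies in the range −l … +l (here −2 … 2). m_s = -1/2 is one of ±1/2.
All four constraints are satisfied.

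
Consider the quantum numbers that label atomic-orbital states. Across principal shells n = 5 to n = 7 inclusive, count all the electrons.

Shell n has n² orbitals: 5²=25 + 6²=36 + 7²=49 = 110 orbitals.
Two spin states per orbital: 2 × 110 = 220 electrons.

220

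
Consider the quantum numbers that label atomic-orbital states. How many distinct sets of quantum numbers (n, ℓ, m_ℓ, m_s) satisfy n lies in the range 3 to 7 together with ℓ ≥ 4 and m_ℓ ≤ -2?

44

Count contributing orbitals for each principal shell:
n=5 → 3; n=6 → 7; n=7 → 12.
Orbitals: 3 + 7 + 12 = 22. Including both spin states (m_s = ±1/2) gives 2 × 22 = 44 states.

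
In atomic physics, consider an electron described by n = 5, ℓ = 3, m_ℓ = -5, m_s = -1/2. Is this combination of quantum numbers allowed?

No

The magnetic quantum number must satisfy −ℓ ≤ m_ℓ ≤ ℓ. With ℓ = 3, m_ℓ can only be -3, -2, -1, 0, 1, 2, 3, so m_ℓ = -5 is forbidden.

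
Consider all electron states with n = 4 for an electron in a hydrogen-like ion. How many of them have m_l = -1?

With n = 4 the allowed l are 0, 1, …, 3.
Per l-value: l=1 → 1; l=2 → 1; l=3 → 1.
Orbitals: 1 + 1 + 1 = 3. Each orbital carries two spin states, so 3 × 2 = 6 states.

6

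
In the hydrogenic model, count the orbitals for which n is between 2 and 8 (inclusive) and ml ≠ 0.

Treat each shell separately and count matching orbitals:
n=2 → 2; n=3 → 6; n=4 → 12; n=5 → 20; n=6 → 30; n=7 → 42; n=8 → 56.
Total orbitals: 2 + 6 + 12 + 20 + 30 + 42 + 56 = 168.

168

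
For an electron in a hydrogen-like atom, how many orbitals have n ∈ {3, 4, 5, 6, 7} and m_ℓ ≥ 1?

Per-shell orbital counts meeting the constraint:
n=3 → 3; n=4 → 6; n=5 → 10; n=6 → 15; n=7 → 21.
Total orbitals: 3 + 6 + 10 + 15 + 21 = 55.

55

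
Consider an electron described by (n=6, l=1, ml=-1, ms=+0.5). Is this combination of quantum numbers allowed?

Yes

n = 6 is a positive integer. l = 1 satisfies 0 ≤ l ≤ n−1 = 5. ml = -1 lies in the range −l … +l (here −1 … 1). ms = +1/2 is one of ±1/2.
All four constraints are satisfied.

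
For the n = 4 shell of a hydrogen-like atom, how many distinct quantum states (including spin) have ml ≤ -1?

With n = 4 the allowed l are 0, 1, …, 3.
Per l-value: l=1 → 1; l=2 → 2; l=3 → 3.
Orbitals: 1 + 2 + 3 = 6. Each orbital carries two spin states, so 6 × 2 = 12 states.

12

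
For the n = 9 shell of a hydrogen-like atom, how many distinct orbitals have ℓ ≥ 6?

45

For n = 9, ℓ ranges over 0 … 8.
Contributions: ℓ=6 → 13; ℓ=7 → 15; ℓ=8 → 17.
Total orbitals: 13 + 15 + 17 = 45.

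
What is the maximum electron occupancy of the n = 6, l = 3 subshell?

14

A subshell with l = 3 has 2l+1 = 7 orbitals, each holding 2 electrons (spin ±1/2), so 7 × 2 = 14.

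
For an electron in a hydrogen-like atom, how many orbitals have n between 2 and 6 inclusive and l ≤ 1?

20

Work shell by shell — for each n, count the (l, m_l) pairs that satisfy l ≤ 1:
n=2 → 4; n=3 → 4; n=4 → 4; n=5 → 4; n=6 → 4.
Total orbitals: 4 + 4 + 4 + 4 + 4 = 20.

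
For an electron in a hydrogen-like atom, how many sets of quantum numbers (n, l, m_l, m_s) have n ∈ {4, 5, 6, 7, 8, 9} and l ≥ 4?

350

For each n in the range, tally the orbitals obeying l ≥ 4:
n=5 → 9; n=6 → 20; n=7 → 33; n=8 → 48; n=9 → 65.
Orbitals: 9 + 20 + 33 + 48 + 65 = 175. Including both spin states (m_s = ±1/2) gives 2 × 175 = 350 states.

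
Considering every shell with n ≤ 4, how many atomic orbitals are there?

30

Total orbitals = 1² + 2² + 3² + 4² = 30.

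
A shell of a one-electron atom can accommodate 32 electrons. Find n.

n = 4

2n² = 32 ⇒ n² = 16 ⇒ n = 4.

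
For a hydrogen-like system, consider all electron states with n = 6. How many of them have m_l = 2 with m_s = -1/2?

4

The (l, m_l) pairs meeting m_l = 2 give: l=2 → 1; l=3 → 1; l=4 → 1; l=5 → 1.
Orbitals: 1 + 1 + 1 + 1 = 4. With m_s fixed to a single value there is one state per orbital, giving 4 states.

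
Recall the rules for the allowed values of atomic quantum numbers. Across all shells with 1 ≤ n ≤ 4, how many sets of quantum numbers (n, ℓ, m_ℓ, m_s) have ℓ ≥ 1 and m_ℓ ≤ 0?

32

Treat each shell separately and count matching orbitals:
n=2 → 2; n=3 → 5; n=4 → 9.
Orbitals: 2 + 5 + 9 = 16. Including both spin states (m_s = ±1/2) gives 2 × 16 = 32 states.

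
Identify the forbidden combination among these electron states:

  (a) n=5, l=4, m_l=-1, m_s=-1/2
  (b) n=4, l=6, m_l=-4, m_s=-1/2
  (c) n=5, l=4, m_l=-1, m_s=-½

(b) has l = 6 ≥ n = 4, violating 0 ≤ l ≤ n−1.
The remaining sets (a), (c) satisfy all four rules.

(b)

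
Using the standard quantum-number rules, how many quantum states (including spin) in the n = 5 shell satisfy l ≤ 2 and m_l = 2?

2

The n = 5 shell has l = 0 through 4; check each.
Per l-value: l=2 → 1.
Orbitals: 1. Each orbital carries two spin states, so 1 × 2 = 2 states.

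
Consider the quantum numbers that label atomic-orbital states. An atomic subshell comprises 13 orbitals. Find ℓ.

2ℓ+1 = 13 gives ℓ = 6.

ℓ = 6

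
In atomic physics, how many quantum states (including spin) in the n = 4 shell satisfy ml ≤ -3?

2

The n = 4 shell has l = 0 through 3; check each.
Per l-value: l=3 → 1.
Orbitals: 1. Each orbital carries two spin states, so 1 × 2 = 2 states.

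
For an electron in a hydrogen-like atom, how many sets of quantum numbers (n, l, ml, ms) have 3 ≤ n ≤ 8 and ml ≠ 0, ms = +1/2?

For each n in the range, tally the orbitals obeying ml ≠ 0:
n=3 → 6; n=4 → 12; n=5 → 20; n=6 → 30; n=7 → 42; n=8 → 56.
Orbitals: 6 + 12 + 20 + 30 + 42 + 56 = 166. With ms fixed to +1/2 there is one state per orbital, so 166 states.

166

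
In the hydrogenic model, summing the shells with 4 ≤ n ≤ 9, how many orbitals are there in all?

Shell n has n² orbitals: 4²=16 + 5²=25 + 6²=36 + 7²=49 + 8²=64 + 9²=81 = 271 orbitals.

271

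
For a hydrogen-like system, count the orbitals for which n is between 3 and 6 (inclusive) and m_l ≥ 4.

Per-shell orbital counts meeting the constraint:
n=5 → 1; n=6 → 3.
Total orbitals: 1 + 3 = 4.

4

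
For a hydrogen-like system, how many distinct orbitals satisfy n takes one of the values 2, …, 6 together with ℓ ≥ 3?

For each n in the range, tally the orbitals obeying ℓ ≥ 3:
n=4 → 7; n=5 → 16; n=6 → 27.
Total orbitals: 7 + 16 + 27 = 50.

50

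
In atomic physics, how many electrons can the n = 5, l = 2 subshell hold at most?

10

A subshell with l = 2 has 2l+1 = 5 orbitals, each holding 2 electrons (spin ±1/2), so 5 × 2 = 10.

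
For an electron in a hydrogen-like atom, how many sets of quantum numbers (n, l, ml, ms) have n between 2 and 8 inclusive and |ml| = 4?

40

Treat each shell separately and count matching orbitals:
n=5 → 2; n=6 → 4; n=7 → 6; n=8 → 8.
Orbitals: 2 + 4 + 6 + 8 = 20. Including both spin states (ms = ±1/2) gives 2 × 20 = 40 states.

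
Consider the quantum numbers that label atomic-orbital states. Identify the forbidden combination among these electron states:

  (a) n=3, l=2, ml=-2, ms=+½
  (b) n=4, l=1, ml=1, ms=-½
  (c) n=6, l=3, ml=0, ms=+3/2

(c)

(c) has ms = +3/2, but an electron's spin must be ±1/2.
The remaining sets (a), (b) satisfy all four rules.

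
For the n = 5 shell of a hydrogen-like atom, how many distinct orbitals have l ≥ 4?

Go through l = 0, …, 4 (the values permitted for n = 5).
Per l-value: l=4 → 9.
Total orbitals: 9.

9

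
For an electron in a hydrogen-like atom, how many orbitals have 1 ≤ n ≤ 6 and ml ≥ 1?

35

Treat each shell separately and count matching orbitals:
n=2 → 1; n=3 → 3; n=4 → 6; n=5 → 10; n=6 → 15.
Total orbitals: 1 + 3 + 6 + 10 + 15 = 35.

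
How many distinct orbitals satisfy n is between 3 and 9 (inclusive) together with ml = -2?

28

Count contributing orbitals for each principal shell:
n=3 → 1; n=4 → 2; n=5 → 3; n=6 → 4; n=7 → 5; n=8 → 6; n=9 → 7.
Total orbitals: 1 + 2 + 3 + 4 + 5 + 6 + 7 = 28.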